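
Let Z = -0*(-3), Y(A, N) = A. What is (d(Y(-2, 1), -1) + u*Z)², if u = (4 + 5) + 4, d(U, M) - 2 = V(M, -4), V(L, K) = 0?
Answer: 4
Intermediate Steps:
d(U, M) = 2 (d(U, M) = 2 + 0 = 2)
u = 13 (u = 9 + 4 = 13)
Z = 0 (Z = -1*0 = 0)
(d(Y(-2, 1), -1) + u*Z)² = (2 + 13*0)² = (2 + 0)² = 2² = 4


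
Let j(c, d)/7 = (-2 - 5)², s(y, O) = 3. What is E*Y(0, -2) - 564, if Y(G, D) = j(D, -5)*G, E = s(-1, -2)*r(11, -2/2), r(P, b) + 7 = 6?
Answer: -564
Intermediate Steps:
j(c, d) = 343 (j(c, d) = 7*(-2 - 5)² = 7*(-7)² = 7*49 = 343)
r(P, b) = -1 (r(P, b) = -7 + 6 = -1)
E = -3 (E = 3*(-1) = -3)
Y(G, D) = 343*G
E*Y(0, -2) - 564 = -1029*0 - 564 = -3*0 - 564 = 0 - 564 = -564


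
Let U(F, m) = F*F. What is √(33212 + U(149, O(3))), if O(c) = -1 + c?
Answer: 3*√6157 ≈ 235.40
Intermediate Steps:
U(F, m) = F²
√(33212 + U(149, O(3))) = √(33212 + 149²) = √(33212 + 22201) = √55413 = 3*√6157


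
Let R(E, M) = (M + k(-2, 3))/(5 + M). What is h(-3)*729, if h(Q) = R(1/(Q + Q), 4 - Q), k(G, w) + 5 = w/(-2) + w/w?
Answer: 729/8 ≈ 91.125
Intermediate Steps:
k(G, w) = -4 - w/2 (k(G, w) = -5 + (w/(-2) + w/w) = -5 + (w*(-1/2) + 1) = -5 + (-w/2 + 1) = -5 + (1 - w/2) = -4 - w/2)
R(E, M) = (-11/2 + M)/(5 + M) (R(E, M) = (M + (-4 - 1/2*3))/(5 + M) = (M + (-4 - 3/2))/(5 + M) = (M - 11/2)/(5 + M) = (-11/2 + M)/(5 + M))
h(Q) = (-3/2 - Q)/(9 - Q) (h(Q) = (-11/2 + (4 - Q))/(5 + (4 - Q)) = (-3/2 - Q)/(9 - Q))
h(-3)*729 = ((3/2 - 3)/(-9 - 3))*729 = (-3/2/(-12))*729 = -1/12*(-3/2)*729 = (1/8)*729 = 729/8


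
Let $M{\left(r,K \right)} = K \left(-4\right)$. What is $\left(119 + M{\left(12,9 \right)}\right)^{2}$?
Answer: $6889$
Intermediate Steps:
$M{\left(r,K \right)} = - 4 K$
$\left(119 + M{\left(12,9 \right)}\right)^{2} = \left(119 - 36\right)^{2} = 83^{2} = 6889$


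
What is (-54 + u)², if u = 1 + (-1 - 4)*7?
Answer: 7744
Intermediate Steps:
u = -34 (u = 1 - 5*7 = 1 - 35 = -34)
(-54 + u)² = (-54 - 34)² = (-88)² = 7744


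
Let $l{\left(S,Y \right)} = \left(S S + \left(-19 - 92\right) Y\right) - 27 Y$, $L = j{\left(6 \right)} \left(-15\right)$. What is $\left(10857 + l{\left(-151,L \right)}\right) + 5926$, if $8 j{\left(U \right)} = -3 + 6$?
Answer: $\frac{161441}{4} \approx 40360.0$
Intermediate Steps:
$j{\left(U \right)} = \frac{3}{8}$ ($j{\left(U \right)} = \frac{-3 + 6}{8} = \frac{1}{8} \cdot 3 = \frac{3}{8}$)
$L = - \frac{45}{8}$ ($L = \frac{3}{8} \left(-15\right) = - \frac{45}{8} \approx -5.625$)
$l{\left(S,Y \right)} = S^{2} - 138 Y$ ($l{\left(S,Y \right)} = \left(S^{2} - 111 Y\right) - 27 Y = S^{2} - 138 Y$)
$\left(10857 + l{\left(-151,L \right)}\right) + 5926 = \left(10857 + \left(\left(-151\right)^{2} - - \frac{3105}{4}\right)\right) + 5926 = \left(10857 + \left(22801 + \frac{3105}{4}\right)\right) + 5926 = \left(10857 + \frac{94309}{4}\right) + 5926 = \frac{137737}{4} + 5926 = \frac{161441}{4}$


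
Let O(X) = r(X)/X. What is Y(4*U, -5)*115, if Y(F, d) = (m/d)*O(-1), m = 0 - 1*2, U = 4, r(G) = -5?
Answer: 230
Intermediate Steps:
O(X) = -5/X
m = -2 (m = 0 - 2 = -2)
Y(F, d) = -10/d (Y(F, d) = (-2/d)*(-5/(-1)) = (-2/d)*(-5*(-1)) = -2/d*5 = -10/d)
Y(4*U, -5)*115 = -10/(-5)*115 = -10*(-⅕)*115 = 2*115 = 230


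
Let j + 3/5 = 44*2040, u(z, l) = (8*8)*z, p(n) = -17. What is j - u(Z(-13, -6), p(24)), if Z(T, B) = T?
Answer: 452957/5 ≈ 90591.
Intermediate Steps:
u(z, l) = 64*z
j = 448797/5 (j = -⅗ + 44*2040 = -⅗ + 89760 = 448797/5 ≈ 89759.)
j - u(Z(-13, -6), p(24)) = 448797/5 - 64*(-13) = 448797/5 - 1*(-832) = 448797/5 + 832 = 452957/5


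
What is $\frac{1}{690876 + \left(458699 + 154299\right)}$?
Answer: $\frac{1}{1303874} \approx 7.6695 \cdot 10^{-7}$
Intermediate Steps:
$\frac{1}{690876 + \left(458699 + 154299\right)} = \frac{1}{690876 + 612998} = \frac{1}{1303874}$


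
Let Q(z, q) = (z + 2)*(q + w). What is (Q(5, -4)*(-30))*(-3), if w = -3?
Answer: -4410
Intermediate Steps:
Q(z, q) = (-3 + q)*(2 + z) (Q(z, q) = (z + 2)*(q - 3) = (2 + z)*(-3 + q) = (-3 + q)*(2 + z))
(Q(5, -4)*(-30))*(-3) = ((-6 - 3*5 + 2*(-4) - 4*5)*(-30))*(-3) = ((-6 - 15 - 8 - 20)*(-30))*(-3) = -49*(-30)*(-3) = 1470*(-3) = -4410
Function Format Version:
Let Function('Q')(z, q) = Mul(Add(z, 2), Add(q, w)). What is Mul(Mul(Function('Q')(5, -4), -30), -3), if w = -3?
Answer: -4410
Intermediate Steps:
Function('Q')(z, q) = Mul(Add(-3, q), Add(2, z)) (Function('Q')(z, q) = Mul(Add(z, 2), Add(q, -3)) = Mul(Add(2, z), Add(-3, q)) = Mul(Add(-3, q), Add(2, z)))
Mul(Mul(Function('Q')(5, -4), -30), -3) = Mul(Mul(Add(-6, Mul(-3, 5), Mul(2, -4), Mul(-4, 5)), -30), -3) = Mul(Mul(Add(-6, -15, -8, -20), -30), -3) = Mul(Mul(-49, -30), -3) = Mul(1470, -3) = -4410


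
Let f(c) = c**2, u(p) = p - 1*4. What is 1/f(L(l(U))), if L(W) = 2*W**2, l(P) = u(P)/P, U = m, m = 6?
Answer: 81/4 ≈ 20.250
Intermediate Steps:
u(p) = -4 + p (u(p) = p - 4 = -4 + p)
U = 6
l(P) = (-4 + P)/P
1/f(L(l(U))) = 1/((2*((-4 + 6)/6)**2)**2) = 1/((2*((1/6)*2)**2)**2) = 1/((2*(1/3)**2)**2) = 1/((2*(1/9))**2) = 1/((2/9)**2) = 1/(4/81) = 81/4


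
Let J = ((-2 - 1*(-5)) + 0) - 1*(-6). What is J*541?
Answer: 4869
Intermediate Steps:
J = 9 (J = ((-2 + 5) + 0) + 6 = (3 + 0) + 6 = 3 + 6 = 9)
J*541 = 9*541 = 4869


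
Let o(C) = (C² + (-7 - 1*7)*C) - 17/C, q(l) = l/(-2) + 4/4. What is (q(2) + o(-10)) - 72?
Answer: 1697/10 ≈ 169.70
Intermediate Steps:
q(l) = 1 - l/2 (q(l) = l*(-½) + 4*(¼) = -l/2 + 1 = 1 - l/2)
o(C) = C² - 17/C - 14*C (o(C) = (C² + (-7 - 7)*C) - 17/C = (C² - 14*C) - 17/C = C² - 17/C - 14*C)
(q(2) + o(-10)) - 72 = ((1 - ½*2) + (-17 + (-10)²*(-14 - 10))/(-10)) - 72 = ((1 - 1) - (-17 + 100*(-24))/10) - 72 = (0 - (-17 - 2400)/10) - 72 = (0 - ⅒*(-2417)) - 72 = (0 + 2417/10) - 72 = 2417/10 - 72 = 1697/10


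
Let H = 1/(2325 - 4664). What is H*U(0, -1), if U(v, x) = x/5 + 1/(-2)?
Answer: 7/23390 ≈ 0.00029927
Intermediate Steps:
U(v, x) = -½ + x/5 (U(v, x) = x*(⅕) + 1*(-½) = x/5 - ½ = -½ + x/5)
H = -1/2339 (H = 1/(-2339) = -1/2339 ≈ -0.00042753)
H*U(0, -1) = -(-½ + (⅕)*(-1))/2339 = -(-½ - ⅕)/2339 = -1/2339*(-7/10) = 7/23390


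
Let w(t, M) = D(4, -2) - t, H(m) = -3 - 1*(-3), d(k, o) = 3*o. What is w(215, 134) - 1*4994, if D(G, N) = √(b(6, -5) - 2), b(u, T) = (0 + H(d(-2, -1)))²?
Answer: -5209 + I*√2 ≈ -5209.0 + 1.4142*I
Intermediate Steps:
H(m) = 0 (H(m) = -3 + 3 = 0)
b(u, T) = 0 (b(u, T) = (0 + 0)² = 0² = 0)
D(G, N) = I*√2 (D(G, N) = √(0 - 2) = √(-2) = I*√2)
w(t, M) = -t + I*√2 (w(t, M) = I*√2 - t = -t + I*√2)
w(215, 134) - 1*4994 = (-1*215 + I*√2) - 1*4994 = (-215 + I*√2) - 4994 = -5209 + I*√2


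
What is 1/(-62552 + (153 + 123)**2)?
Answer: 1/13624 ≈ 7.3400e-5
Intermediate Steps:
1/(-62552 + (153 + 123)**2) = 1/(-62552 + 276**2) = 1/(-62552 + 76176) = 1/13624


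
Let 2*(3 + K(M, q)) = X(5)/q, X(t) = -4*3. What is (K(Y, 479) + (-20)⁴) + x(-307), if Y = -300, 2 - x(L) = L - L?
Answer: 76639515/479 ≈ 1.6000e+5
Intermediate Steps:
x(L) = 2 (x(L) = 2 - (L - L) = 2 - 1*0 = 2 + 0 = 2)
X(t) = -12
K(M, q) = -3 - 6/q (K(M, q) = -3 + (-12/q)/2 = -3 - 6/q)
(K(Y, 479) + (-20)⁴) + x(-307) = ((-3 - 6/479) + (-20)⁴) + 2 = ((-3 - 6*1/479) + 160000) + 2 = ((-3 - 6/479) + 160000) + 2 = (-1443/479 + 160000) + 2 = 76638557/479 + 2 = 76639515/479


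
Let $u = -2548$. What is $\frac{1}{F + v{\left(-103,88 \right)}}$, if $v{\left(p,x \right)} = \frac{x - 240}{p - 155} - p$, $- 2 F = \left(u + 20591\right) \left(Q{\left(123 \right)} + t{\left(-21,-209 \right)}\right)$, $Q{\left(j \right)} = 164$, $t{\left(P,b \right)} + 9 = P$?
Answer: $- \frac{129}{155932286} \approx -8.2728 \cdot 10^{-7}$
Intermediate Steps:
$t{\left(P,b \right)} = -9 + P$
$F = -1208881$ ($F = - \frac{\left(-2548 + 20591\right) \left(164 - 30\right)}{2} = - \frac{18043 \left(164 - 30\right)}{2} = - \frac{18043 \cdot 134}{2} = \left(- \frac{1}{2}\right) 2417762 = -1208881$)
$v{\left(p,x \right)} = - p + \frac{-240 + x}{-155 + p}$ ($v{\left(p,x \right)} = \frac{-240 + x}{-155 + p} - p = - p + \frac{-240 + x}{-155 + p}$)
$\frac{1}{F + v{\left(-103,88 \right)}} = \frac{1}{-1208881 + \frac{-240 + 88 - \left(-103\right)^{2} + 155 \left(-103\right)}{-155 - 103}} = \frac{1}{-1208881 + \frac{-240 + 88 - 10609 - 15965}{-258}} = \frac{1}{-1208881 - \frac{-240 + 88 - 10609 - 15965}{258}} = \frac{1}{-1208881 - - \frac{13363}{129}} = \frac{1}{-1208881 + \frac{13363}{129}} = \frac{1}{- \frac{155932286}{129}} = - \frac{129}{155932286}$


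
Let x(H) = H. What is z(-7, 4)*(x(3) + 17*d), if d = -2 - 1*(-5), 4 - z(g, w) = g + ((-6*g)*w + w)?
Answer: -8694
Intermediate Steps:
z(g, w) = 4 - g - w + 6*g*w (z(g, w) = 4 - (g + ((-6*g)*w + w)) = 4 - (g + (-6*g*w + w)) = 4 - (g + (w - 6*g*w)) = 4 - (g + w - 6*g*w) = 4 + (-g - w + 6*g*w) = 4 - g - w + 6*g*w)
d = 3 (d = -2 + 5 = 3)
z(-7, 4)*(x(3) + 17*d) = (4 - 1*(-7) - 1*4 + 6*(-7)*4)*(3 + 17*3) = (4 + 7 - 4 - 168)*(3 + 51) = -161*54 = -8694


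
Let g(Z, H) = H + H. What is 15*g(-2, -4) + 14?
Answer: -106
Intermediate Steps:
g(Z, H) = 2*H
15*g(-2, -4) + 14 = 15*(2*(-4)) + 14 = 15*(-8) + 14 = -120 + 14 = -106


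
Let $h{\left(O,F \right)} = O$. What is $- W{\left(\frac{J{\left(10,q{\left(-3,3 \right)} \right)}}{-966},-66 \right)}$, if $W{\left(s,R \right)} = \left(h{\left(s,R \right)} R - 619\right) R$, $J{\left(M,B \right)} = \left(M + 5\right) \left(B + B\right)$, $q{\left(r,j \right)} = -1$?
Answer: $- \frac{6599274}{161} \approx -40989.0$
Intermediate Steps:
$J{\left(M,B \right)} = 2 B \left(5 + M\right)$ ($J{\left(M,B \right)} = \left(5 + M\right) 2 B = 2 B \left(5 + M\right)$)
$W{\left(s,R \right)} = R \left(-619 + R s\right)$ ($W{\left(s,R \right)} = \left(s R - 619\right) R = \left(R s - 619\right) R = \left(-619 + R s\right) R = R \left(-619 + R s\right)$)
$- W{\left(\frac{J{\left(10,q{\left(-3,3 \right)} \right)}}{-966},-66 \right)} = - \left(-66\right) \left(-619 - 66 \frac{2 \left(-1\right) \left(5 + 10\right)}{-966}\right) = - \left(-66\right) \left(-619 - 66 \cdot 2 \left(-1\right) 15 \left(- \frac{1}{966}\right)\right) = - \left(-66\right) \left(-619 - 66 \left(\left(-30\right) \left(- \frac{1}{966}\right)\right)\right) = - \left(-66\right) \left(-619 - \frac{330}{161}\right) = - \frac{\left(-66\right) \left(-99989\right)}{161} = \left(-1\right) \frac{6599274}{161} = - \frac{6599274}{161}$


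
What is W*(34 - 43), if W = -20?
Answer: 180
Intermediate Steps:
W*(34 - 43) = -20*(34 - 43) = -20*(-9) = 180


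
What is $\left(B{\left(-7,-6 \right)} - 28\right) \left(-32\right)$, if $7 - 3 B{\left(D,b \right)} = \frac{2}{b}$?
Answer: $\frac{7360}{9} \approx 817.78$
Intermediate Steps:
$B{\left(D,b \right)} = \frac{7}{3} - \frac{2}{3 b}$ ($B{\left(D,b \right)} = \frac{7}{3} - \frac{2 \frac{1}{b}}{3} = \frac{7}{3} - \frac{2}{3 b}$)
$\left(B{\left(-7,-6 \right)} - 28\right) \left(-32\right) = \left(\frac{-2 + 7 \left(-6\right)}{3 \left(-6\right)} - 28\right) \left(-32\right) = \left(\frac{1}{3} \left(- \frac{1}{6}\right) \left(-2 - 42\right) - 28\right) \left(-32\right) = \left(\frac{1}{3} \left(- \frac{1}{6}\right) \left(-44\right) - 28\right) \left(-32\right) = \left(\frac{22}{9} - 28\right) \left(-32\right) = \left(- \frac{230}{9}\right) \left(-32\right) = \frac{7360}{9}$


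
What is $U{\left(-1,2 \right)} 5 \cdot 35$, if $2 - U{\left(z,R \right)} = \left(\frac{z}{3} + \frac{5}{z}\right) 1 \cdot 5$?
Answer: $\frac{15050}{3} \approx 5016.7$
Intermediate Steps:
$U{\left(z,R \right)} = 2 - \frac{25}{z} - \frac{5 z}{3}$ ($U{\left(z,R \right)} = 2 - \left(\frac{z}{3} + \frac{5}{z}\right) 1 \cdot 5 = 2 - \left(\frac{5}{z} + \frac{z}{3}\right) 1 \cdot 5 = 2 - \left(\frac{5}{z} + \frac{z}{3}\right) 5 = 2 - \left(\frac{25}{z} + \frac{5 z}{3}\right) = 2 - \frac{25}{z} - \frac{5 z}{3}$)
$U{\left(-1,2 \right)} 5 \cdot 35 = \left(2 - \frac{25}{-1} - - \frac{5}{3}\right) 5 \cdot 35 = \left(2 - -25 + \frac{5}{3}\right) 175 = \left(2 + 25 + \frac{5}{3}\right) 175 = \frac{86}{3} \cdot 175 = \frac{15050}{3}$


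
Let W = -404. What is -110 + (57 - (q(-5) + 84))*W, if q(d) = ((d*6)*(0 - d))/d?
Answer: 22918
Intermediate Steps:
q(d) = -6*d (q(d) = ((6*d)*(-d))/d = (-6*d²)/d = -6*d)
-110 + (57 - (q(-5) + 84))*W = -110 + (57 - (-6*(-5) + 84))*(-404) = -110 + (57 - (30 + 84))*(-404) = -110 + (57 - 1*114)*(-404) = -110 + (57 - 114)*(-404) = -110 - 57*(-404) = -110 + 23028 = 22918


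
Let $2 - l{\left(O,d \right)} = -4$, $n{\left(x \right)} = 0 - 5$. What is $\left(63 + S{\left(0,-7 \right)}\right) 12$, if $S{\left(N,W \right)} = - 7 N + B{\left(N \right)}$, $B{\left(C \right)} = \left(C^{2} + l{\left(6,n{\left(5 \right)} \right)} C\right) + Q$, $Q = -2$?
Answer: $732$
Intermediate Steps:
$n{\left(x \right)} = -5$ ($n{\left(x \right)} = 0 - 5 = -5$)
$l{\left(O,d \right)} = 6$ ($l{\left(O,d \right)} = 2 - -4 = 2 + 4 = 6$)
$B{\left(C \right)} = -2 + C^{2} + 6 C$ ($B{\left(C \right)} = \left(C^{2} + 6 C\right) - 2 = -2 + C^{2} + 6 C$)
$S{\left(N,W \right)} = -2 + N^{2} - N$ ($S{\left(N,W \right)} = - 7 N + \left(-2 + N^{2} + 6 N\right) = -2 + N^{2} - N$)
$\left(63 + S{\left(0,-7 \right)}\right) 12 = \left(63 - \left(2 - 0^{2}\right)\right) 12 = \left(63 + \left(-2 + 0 + 0\right)\right) 12 = \left(63 - 2\right) 12 = 61 \cdot 12 = 732$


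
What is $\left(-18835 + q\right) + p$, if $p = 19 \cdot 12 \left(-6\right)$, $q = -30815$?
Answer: $-51018$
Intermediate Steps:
$p = -1368$ ($p = 228 \left(-6\right) = -1368$)
$\left(-18835 + q\right) + p = \left(-18835 - 30815\right) - 1368 = -49650 - 1368 = -51018$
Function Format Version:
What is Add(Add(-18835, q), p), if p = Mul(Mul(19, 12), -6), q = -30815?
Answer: -51018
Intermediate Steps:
p = -1368 (p = Mul(228, -6) = -1368)
Add(Add(-18835, q), p) = Add(Add(-18835, -30815), -1368) = Add(-49650, -1368) = -51018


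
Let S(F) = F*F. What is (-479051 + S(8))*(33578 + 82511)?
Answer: -55605121843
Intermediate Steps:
S(F) = F²
(-479051 + S(8))*(33578 + 82511) = (-479051 + 8²)*(33578 + 82511) = (-479051 + 64)*116089 = -478987*116089 = -55605121843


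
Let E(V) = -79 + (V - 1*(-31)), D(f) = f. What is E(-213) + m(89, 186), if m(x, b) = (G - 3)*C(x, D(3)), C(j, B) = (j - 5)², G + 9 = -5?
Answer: -120213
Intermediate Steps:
G = -14 (G = -9 - 5 = -14)
E(V) = -48 + V (E(V) = -79 + (V + 31) = -79 + (31 + V) = -48 + V)
C(j, B) = (-5 + j)²
m(x, b) = -17*(-5 + x)² (m(x, b) = (-14 - 3)*(-5 + x)² = -17*(-5 + x)²)
E(-213) + m(89, 186) = (-48 - 213) - 17*(-5 + 89)² = -261 - 17*84² = -261 - 17*7056 = -261 - 119952 = -120213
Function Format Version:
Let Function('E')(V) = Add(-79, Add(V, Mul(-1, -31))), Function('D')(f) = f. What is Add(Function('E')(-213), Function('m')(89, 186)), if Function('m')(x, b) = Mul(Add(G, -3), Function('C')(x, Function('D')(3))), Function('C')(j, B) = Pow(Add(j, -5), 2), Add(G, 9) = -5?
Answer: -120213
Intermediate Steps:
G = -14 (G = Add(-9, -5) = -14)
Function('E')(V) = Add(-48, V) (Function('E')(V) = Add(-79, Add(V, 31)) = Add(-79, Add(31, V)) = Add(-48, V))
Function('C')(j, B) = Pow(Add(-5, j), 2)
Function('m')(x, b) = Mul(-17, Pow(Add(-5, x), 2)) (Function('m')(x, b) = Mul(Add(-14, -3), Pow(Add(-5, x), 2)) = Mul(-17, Pow(Add(-5, x), 2)))
Add(Function('E')(-213), Function('m')(89, 186)) = Add(Add(-48, -213), Mul(-17, Pow(Add(-5, 89), 2))) = Add(-261, Mul(-17, Pow(84, 2))) = Add(-261, Mul(-17, 7056)) = Add(-261, -119952) = -120213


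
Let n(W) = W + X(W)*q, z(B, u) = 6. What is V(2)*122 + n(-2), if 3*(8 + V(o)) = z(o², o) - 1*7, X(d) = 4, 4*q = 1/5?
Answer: -15277/15 ≈ -1018.5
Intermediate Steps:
q = 1/20 (q = (1/5)/4 = (1*(⅕))/4 = (¼)*(⅕) = 1/20 ≈ 0.050000)
n(W) = ⅕ + W (n(W) = W + 4*(1/20) = W + ⅕ = ⅕ + W)
V(o) = -25/3 (V(o) = -8 + (6 - 1*7)/3 = -8 + (6 - 7)/3 = -8 + (⅓)*(-1) = -8 - ⅓ = -25/3)
V(2)*122 + n(-2) = -25/3*122 + (⅕ - 2) = -3050/3 - 9/5 = -15277/15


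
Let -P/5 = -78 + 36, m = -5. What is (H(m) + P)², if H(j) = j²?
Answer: 55225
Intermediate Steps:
P = 210 (P = -5*(-78 + 36) = -5*(-42) = 210)
(H(m) + P)² = ((-5)² + 210)² = (25 + 210)² = 235² = 55225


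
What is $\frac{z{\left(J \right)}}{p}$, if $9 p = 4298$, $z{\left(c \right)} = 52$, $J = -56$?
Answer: $\frac{234}{2149} \approx 0.10889$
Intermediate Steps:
$p = \frac{4298}{9}$ ($p = \frac{1}{9} \cdot 4298 = \frac{4298}{9} \approx 477.56$)
$\frac{z{\left(J \right)}}{p} = \frac{52}{\frac{4298}{9}} = 52 \cdot \frac{9}{4298} = \frac{234}{2149}$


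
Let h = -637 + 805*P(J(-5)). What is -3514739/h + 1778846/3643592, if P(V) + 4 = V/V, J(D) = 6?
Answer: 400365748140/347507587 ≈ 1152.1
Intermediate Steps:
P(V) = -3 (P(V) = -4 + V/V = -4 + 1 = -3)
h = -3052 (h = -637 + 805*(-3) = -637 - 2415 = -3052)
-3514739/h + 1778846/3643592 = -3514739/(-3052) + 1778846/3643592 = -3514739*(-1/3052) + 1778846*(1/3643592) = 3514739/3052 + 889423/1821796 = 400365748140/347507587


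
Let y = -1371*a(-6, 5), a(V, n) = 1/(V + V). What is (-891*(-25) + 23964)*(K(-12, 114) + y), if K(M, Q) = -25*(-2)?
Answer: 30379023/4 ≈ 7.5948e+6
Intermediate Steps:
a(V, n) = 1/(2*V)
K(M, Q) = 50
y = 457/4 (y = -1371/(2*(-6)) = -1371*(-1)/(2*6) = -1371*(-1/12) = 457/4 ≈ 114.25)
(-891*(-25) + 23964)*(K(-12, 114) + y) = (-891*(-25) + 23964)*(50 + 457/4) = (22275 + 23964)*(657/4) = 46239*(657/4) = 30379023/4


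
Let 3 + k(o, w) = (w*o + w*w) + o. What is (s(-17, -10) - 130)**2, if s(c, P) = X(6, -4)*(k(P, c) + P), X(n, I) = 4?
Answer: 2604996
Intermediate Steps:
k(o, w) = -3 + o + w**2 + o*w (k(o, w) = -3 + ((w*o + w*w) + o) = -3 + ((o*w + w**2) + o) = -3 + ((w**2 + o*w) + o) = -3 + (o + w**2 + o*w) = -3 + o + w**2 + o*w)
s(c, P) = -12 + 4*c**2 + 8*P + 4*P*c (s(c, P) = 4*((-3 + P + c**2 + P*c) + P) = 4*(-3 + c**2 + 2*P + P*c) = -12 + 4*c**2 + 8*P + 4*P*c)
(s(-17, -10) - 130)**2 = ((-12 + 4*(-17)**2 + 8*(-10) + 4*(-10)*(-17)) - 130)**2 = ((-12 + 4*289 - 80 + 680) - 130)**2 = ((-12 + 1156 - 80 + 680) - 130)**2 = (1744 - 130)**2 = 1614**2 = 2604996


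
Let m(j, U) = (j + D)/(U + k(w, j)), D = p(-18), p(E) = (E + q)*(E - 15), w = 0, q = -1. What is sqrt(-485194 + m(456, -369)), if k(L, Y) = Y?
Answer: I*sqrt(408037685)/29 ≈ 696.55*I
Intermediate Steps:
p(E) = (-1 + E)*(-15 + E) (p(E) = (E - 1)*(E - 15) = (-1 + E)*(-15 + E))
D = 627 (D = 15 + (-18)**2 - 16*(-18) = 15 + 324 + 288 = 627)
m(j, U) = (627 + j)/(U + j) (m(j, U) = (j + 627)/(U + j) = (627 + j)/(U + j))
sqrt(-485194 + m(456, -369)) = sqrt(-485194 + (627 + 456)/(-369 + 456)) = sqrt(-485194 + 1083/87) = sqrt(-485194 + (1/87)*1083) = sqrt(-485194 + 361/29) = sqrt(-14070265/29) = I*sqrt(408037685)/29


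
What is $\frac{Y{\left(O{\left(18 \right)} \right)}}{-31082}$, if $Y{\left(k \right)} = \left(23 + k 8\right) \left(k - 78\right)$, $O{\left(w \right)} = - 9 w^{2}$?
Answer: $- \frac{34887585}{15541} \approx -2244.9$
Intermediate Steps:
$Y{\left(k \right)} = \left(-78 + k\right) \left(23 + 8 k\right)$ ($Y{\left(k \right)} = \left(23 + 8 k\right) \left(-78 + k\right) = \left(-78 + k\right) \left(23 + 8 k\right)$)
$\frac{Y{\left(O{\left(18 \right)} \right)}}{-31082} = \frac{-1794 - 601 \left(- 9 \cdot 18^{2}\right) + 8 \left(- 9 \cdot 18^{2}\right)^{2}}{-31082} = \left(-1794 - 601 \left(\left(-9\right) 324\right) + 8 \left(\left(-9\right) 324\right)^{2}\right) \left(- \frac{1}{31082}\right) = \left(-1794 - -1752516 + 8 \left(-2916\right)^{2}\right) \left(- \frac{1}{31082}\right) = \left(-1794 + 1752516 + 8 \cdot 8503056\right) \left(- \frac{1}{31082}\right) = \left(-1794 + 1752516 + 68024448\right) \left(- \frac{1}{31082}\right) = 69775170 \left(- \frac{1}{31082}\right) = - \frac{34887585}{15541}$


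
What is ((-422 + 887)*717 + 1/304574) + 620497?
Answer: 290533747749/304574 ≈ 9.5390e+5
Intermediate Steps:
((-422 + 887)*717 + 1/304574) + 620497 = (465*717 + 1/304574) + 620497 = (333405 + 1/304574) + 620497 = 101546494471/304574 + 620497 = 290533747749/304574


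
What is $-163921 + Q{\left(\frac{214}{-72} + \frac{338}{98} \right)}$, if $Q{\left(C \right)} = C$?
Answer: $- \frac{289155803}{1764} \approx -1.6392 \cdot 10^{5}$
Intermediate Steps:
$-163921 + Q{\left(\frac{214}{-72} + \frac{338}{98} \right)} = -163921 + \left(\frac{214}{-72} + \frac{338}{98}\right) = -163921 + \left(214 \left(- \frac{1}{72}\right) + 338 \cdot \frac{1}{98}\right) = -163921 + \left(- \frac{107}{36} + \frac{169}{49}\right) = -163921 + \frac{841}{1764} = - \frac{289155803}{1764}$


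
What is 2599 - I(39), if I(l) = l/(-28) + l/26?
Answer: 72769/28 ≈ 2598.9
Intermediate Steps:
I(l) = l/364 (I(l) = l*(-1/28) + l*(1/26) = -l/28 + l/26 = l/364)
2599 - I(39) = 2599 - 39/364 = 2599 - 1*3/28 = 2599 - 3/28 = 72769/28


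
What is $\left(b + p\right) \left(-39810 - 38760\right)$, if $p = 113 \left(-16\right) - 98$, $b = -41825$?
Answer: $3435944670$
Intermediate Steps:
$p = -1906$ ($p = -1808 - 98 = -1906$)
$\left(b + p\right) \left(-39810 - 38760\right) = \left(-41825 - 1906\right) \left(-39810 - 38760\right) = \left(-43731\right) \left(-78570\right) = 3435944670$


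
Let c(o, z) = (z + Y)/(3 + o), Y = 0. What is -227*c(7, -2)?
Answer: 227/5 ≈ 45.400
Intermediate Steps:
c(o, z) = z/(3 + o) (c(o, z) = (z + 0)/(3 + o) = z/(3 + o))
-227*c(7, -2) = -(-454)/(3 + 7) = -(-454)/10 = -227*(-⅕) = 227/5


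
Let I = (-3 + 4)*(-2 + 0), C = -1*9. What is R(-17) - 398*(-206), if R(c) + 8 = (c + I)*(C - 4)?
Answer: 82227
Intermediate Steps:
C = -9
I = -2 (I = 1*(-2) = -2)
R(c) = 18 - 13*c (R(c) = -8 + (c - 2)*(-9 - 4) = -8 + (-2 + c)*(-13) = -8 + (26 - 13*c) = 18 - 13*c)
R(-17) - 398*(-206) = (18 - 13*(-17)) - 398*(-206) = (18 + 221) + 81988 = 239 + 81988 = 82227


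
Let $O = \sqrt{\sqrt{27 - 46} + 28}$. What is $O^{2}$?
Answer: $28 + i \sqrt{19} \approx 28.0 + 4.3589 i$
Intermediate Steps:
$O = \sqrt{28 + i \sqrt{19}}$ ($O = \sqrt{\sqrt{-19} + 28} = \sqrt{i \sqrt{19} + 28} = \sqrt{28 + i \sqrt{19}} \approx 5.3074 + 0.41064 i$)
$O^{2} = \left(\sqrt{28 + i \sqrt{19}}\right)^{2} = 28 + i \sqrt{19}$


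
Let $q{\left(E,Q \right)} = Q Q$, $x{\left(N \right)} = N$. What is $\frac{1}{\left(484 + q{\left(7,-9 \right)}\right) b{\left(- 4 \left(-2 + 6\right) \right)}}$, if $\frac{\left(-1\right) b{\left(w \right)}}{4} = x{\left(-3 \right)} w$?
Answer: $- \frac{1}{108480} \approx -9.2183 \cdot 10^{-6}$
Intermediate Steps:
$q{\left(E,Q \right)} = Q^{2}$
$b{\left(w \right)} = 12 w$ ($b{\left(w \right)} = - 4 \left(- 3 w\right) = 12 w$)
$\frac{1}{\left(484 + q{\left(7,-9 \right)}\right) b{\left(- 4 \left(-2 + 6\right) \right)}} = \frac{1}{\left(484 + \left(-9\right)^{2}\right) 12 \left(- 4 \left(-2 + 6\right)\right)} = \frac{1}{\left(484 + 81\right) 12 \left(\left(-4\right) 4\right)} = \frac{1}{565 \cdot 12 \left(-16\right)} = \frac{1}{565 \left(-192\right)} = \frac{1}{-108480} = - \frac{1}{108480}$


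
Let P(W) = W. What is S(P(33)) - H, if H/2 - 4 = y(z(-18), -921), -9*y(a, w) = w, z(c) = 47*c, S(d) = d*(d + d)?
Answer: 5896/3 ≈ 1965.3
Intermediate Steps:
S(d) = 2*d**2 (S(d) = d*(2*d) = 2*d**2)
y(a, w) = -w/9
H = 638/3 (H = 8 + 2*(-1/9*(-921)) = 8 + 2*(307/3) = 8 + 614/3 = 638/3 ≈ 212.67)
S(P(33)) - H = 2*33**2 - 1*638/3 = 2*1089 - 638/3 = 2178 - 638/3 = 5896/3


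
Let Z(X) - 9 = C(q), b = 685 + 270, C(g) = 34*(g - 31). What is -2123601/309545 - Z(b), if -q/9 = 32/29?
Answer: 12350241436/8976805 ≈ 1375.8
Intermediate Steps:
q = -288/29 ≈ -9.9310
C(g) = -1054 + 34*g (C(g) = 34*(-31 + g) = -1054 + 34*g)
b = 955
Z(X) = -40097/29 (Z(X) = 9 + (-1054 + 34*(-288/29)) = 9 + (-1054 - 9792/29) = 9 - 40358/29 = -40097/29)
-2123601/309545 - Z(b) = -2123601/309545 - 1*(-40097/29) = -2123601*1/309545 + 40097/29 = -2123601/309545 + 40097/29 = 12350241436/8976805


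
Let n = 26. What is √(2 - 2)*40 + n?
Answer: 26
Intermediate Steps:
√(2 - 2)*40 + n = √(2 - 2)*40 + 26 = √0*40 + 26 = 0*40 + 26 = 0 + 26 = 26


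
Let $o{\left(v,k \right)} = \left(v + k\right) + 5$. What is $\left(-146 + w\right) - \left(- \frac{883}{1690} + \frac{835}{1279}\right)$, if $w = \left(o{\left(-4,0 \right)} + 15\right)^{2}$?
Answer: $\frac{237484307}{2161510} \approx 109.87$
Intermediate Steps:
$o{\left(v,k \right)} = 5 + k + v$ ($o{\left(v,k \right)} = \left(k + v\right) + 5 = 5 + k + v$)
$w = 256$ ($w = \left(\left(5 + 0 - 4\right) + 15\right)^{2} = \left(1 + 15\right)^{2} = 16^{2} = 256$)
$\left(-146 + w\right) - \left(- \frac{883}{1690} + \frac{835}{1279}\right) = \left(-146 + 256\right) - \left(- \frac{883}{1690} + \frac{835}{1279}\right) = 110 - \frac{281793}{2161510} = \frac{237484307}{2161510}$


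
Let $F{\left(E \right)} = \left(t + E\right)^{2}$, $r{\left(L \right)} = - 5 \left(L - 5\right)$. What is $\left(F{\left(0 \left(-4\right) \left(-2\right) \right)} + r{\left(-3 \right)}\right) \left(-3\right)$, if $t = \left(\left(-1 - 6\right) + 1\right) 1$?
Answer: $-228$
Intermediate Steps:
$r{\left(L \right)} = 25 - 5 L$ ($r{\left(L \right)} = - 5 \left(-5 + L\right) = 25 - 5 L$)
$t = -6$ ($t = \left(\left(-1 - 6\right) + 1\right) 1 = \left(-7 + 1\right) 1 = \left(-6\right) 1 = -6$)
$F{\left(E \right)} = \left(-6 + E\right)^{2}$
$\left(F{\left(0 \left(-4\right) \left(-2\right) \right)} + r{\left(-3 \right)}\right) \left(-3\right) = \left(\left(-6 + 0 \left(-4\right) \left(-2\right)\right)^{2} + \left(25 - -15\right)\right) \left(-3\right) = \left(\left(-6 + 0 \left(-2\right)\right)^{2} + \left(25 + 15\right)\right) \left(-3\right) = \left(\left(-6 + 0\right)^{2} + 40\right) \left(-3\right) = \left(\left(-6\right)^{2} + 40\right) \left(-3\right) = \left(36 + 40\right) \left(-3\right) = 76 \left(-3\right) = -228$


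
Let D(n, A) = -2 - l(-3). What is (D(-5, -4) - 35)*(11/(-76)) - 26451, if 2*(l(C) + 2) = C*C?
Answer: -4019683/152 ≈ -26445.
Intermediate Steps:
l(C) = -2 + C²/2 (l(C) = -2 + (C*C)/2 = -2 + C²/2)
D(n, A) = -9/2 (D(n, A) = -2 - (-2 + (½)*(-3)²) = -2 - (-2 + (½)*9) = -2 - (-2 + 9/2) = -2 - 1*5/2 = -2 - 5/2 = -9/2)
(D(-5, -4) - 35)*(11/(-76)) - 26451 = (-9/2 - 35)*(11/(-76)) - 26451 = -869*(-1)/(2*76) - 26451 = -79/2*(-11/76) - 26451 = 869/152 - 26451 = -4019683/152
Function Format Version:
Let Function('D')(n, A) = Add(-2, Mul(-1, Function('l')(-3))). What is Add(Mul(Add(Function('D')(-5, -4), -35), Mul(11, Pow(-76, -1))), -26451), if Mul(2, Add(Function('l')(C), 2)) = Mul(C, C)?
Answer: Rational(-4019683, 152) ≈ -26445.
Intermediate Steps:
Function('l')(C) = Add(-2, Mul(Rational(1, 2), Pow(C, 2))) (Function('l')(C) = Add(-2, Mul(Rational(1, 2), Mul(C, C))) = Add(-2, Mul(Rational(1, 2), Pow(C, 2))))
Function('D')(n, A) = Rational(-9, 2) (Function('D')(n, A) = Add(-2, Mul(-1, Add(-2, Mul(Rational(1, 2), Pow(-3, 2))))) = Add(-2, Mul(-1, Add(-2, Mul(Rational(1, 2), 9)))) = Add(-2, Mul(-1, Add(-2, Rational(9, 2)))) = Add(-2, Mul(-1, Rational(5, 2))) = Add(-2, Rational(-5, 2)) = Rational(-9, 2))
Add(Mul(Add(Function('D')(-5, -4), -35), Mul(11, Pow(-76, -1))), -26451) = Add(Mul(Add(Rational(-9, 2), -35), Mul(11, Pow(-76, -1))), -26451) = Add(Mul(Rational(-79, 2), Mul(11, Rational(-1, 76))), -26451) = Add(Mul(Rational(-79, 2), Rational(-11, 76)), -26451) = Add(Rational(869, 152), -26451) = Rational(-4019683, 152)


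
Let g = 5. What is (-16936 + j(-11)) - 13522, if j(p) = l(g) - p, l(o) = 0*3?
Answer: -30447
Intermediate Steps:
l(o) = 0
j(p) = -p (j(p) = 0 - p = -p)
(-16936 + j(-11)) - 13522 = (-16936 - 1*(-11)) - 13522 = (-16936 + 11) - 13522 = -16925 - 13522 = -30447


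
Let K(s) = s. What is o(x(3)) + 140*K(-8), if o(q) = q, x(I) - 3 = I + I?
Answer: -1111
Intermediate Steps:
x(I) = 3 + 2*I (x(I) = 3 + (I + I) = 3 + 2*I)
o(x(3)) + 140*K(-8) = (3 + 2*3) + 140*(-8) = (3 + 6) - 1120 = 9 - 1120 = -1111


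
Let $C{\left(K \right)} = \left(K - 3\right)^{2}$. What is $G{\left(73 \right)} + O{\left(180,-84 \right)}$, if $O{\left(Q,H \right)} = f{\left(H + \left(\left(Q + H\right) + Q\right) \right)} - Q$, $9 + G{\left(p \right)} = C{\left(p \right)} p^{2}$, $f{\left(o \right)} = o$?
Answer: $26112103$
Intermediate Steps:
$C{\left(K \right)} = \left(-3 + K\right)^{2}$
$G{\left(p \right)} = -9 + p^{2} \left(-3 + p\right)^{2}$ ($G{\left(p \right)} = -9 + \left(-3 + p\right)^{2} p^{2} = -9 + p^{2} \left(-3 + p\right)^{2}$)
$O{\left(Q,H \right)} = Q + 2 H$ ($O{\left(Q,H \right)} = \left(H + \left(\left(Q + H\right) + Q\right)\right) - Q = \left(H + \left(\left(H + Q\right) + Q\right)\right) - Q = \left(H + \left(H + 2 Q\right)\right) - Q = \left(2 H + 2 Q\right) - Q = Q + 2 H$)
$G{\left(73 \right)} + O{\left(180,-84 \right)} = \left(-9 + 73^{2} \left(-3 + 73\right)^{2}\right) + \left(180 + 2 \left(-84\right)\right) = \left(-9 + 5329 \cdot 70^{2}\right) + \left(180 - 168\right) = \left(-9 + 5329 \cdot 4900\right) + 12 = \left(-9 + 26112100\right) + 12 = 26112091 + 12 = 26112103$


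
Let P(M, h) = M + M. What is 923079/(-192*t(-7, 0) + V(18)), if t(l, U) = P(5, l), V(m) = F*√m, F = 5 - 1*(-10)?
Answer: -19692352/40915 - 923079*√2/81830 ≈ -497.25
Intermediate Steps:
F = 15 (F = 5 + 10 = 15)
V(m) = 15*√m
P(M, h) = 2*M
t(l, U) = 10 (t(l, U) = 2*5 = 10)
923079/(-192*t(-7, 0) + V(18)) = 923079/(-192*10 + 15*√18) = 923079/(-1920 + 15*(3*√2)) = 923079/(-1920 + 45*√2)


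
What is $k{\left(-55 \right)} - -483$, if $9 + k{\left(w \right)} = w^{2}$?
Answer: $3499$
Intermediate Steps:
$k{\left(w \right)} = -9 + w^{2}$
$k{\left(-55 \right)} - -483 = \left(-9 + \left(-55\right)^{2}\right) - -483 = \left(-9 + 3025\right) + 483 = 3016 + 483 = 3499$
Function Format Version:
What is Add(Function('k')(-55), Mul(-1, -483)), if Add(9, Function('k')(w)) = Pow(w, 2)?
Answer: 3499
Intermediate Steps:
Function('k')(w) = Add(-9, Pow(w, 2))
Add(Function('k')(-55), Mul(-1, -483)) = Add(Add(-9, Pow(-55, 2)), Mul(-1, -483)) = Add(Add(-9, 3025), 483) = Add(3016, 483) = 3499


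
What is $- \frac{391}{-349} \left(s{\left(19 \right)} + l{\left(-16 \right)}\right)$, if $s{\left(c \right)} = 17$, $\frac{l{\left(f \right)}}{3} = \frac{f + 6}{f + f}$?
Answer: $\frac{112217}{5584} \approx 20.096$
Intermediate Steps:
$l{\left(f \right)} = \frac{3 \left(6 + f\right)}{2 f}$ ($l{\left(f \right)} = 3 \frac{f + 6}{f + f} = 3 \frac{6 + f}{2 f} = \frac{3 \left(6 + f\right)}{2 f}$)
$- \frac{391}{-349} \left(s{\left(19 \right)} + l{\left(-16 \right)}\right) = - \frac{391}{-349} \left(17 + \left(\frac{3}{2} + \frac{9}{-16}\right)\right) = \left(-391\right) \left(- \frac{1}{349}\right) \left(17 + \left(\frac{3}{2} + 9 \left(- \frac{1}{16}\right)\right)\right) = \frac{391 \left(17 + \left(\frac{3}{2} - \frac{9}{16}\right)\right)}{349} = \frac{391 \left(17 + \frac{15}{16}\right)}{349} = \frac{391}{349} \cdot \frac{287}{16} = \frac{112217}{5584}$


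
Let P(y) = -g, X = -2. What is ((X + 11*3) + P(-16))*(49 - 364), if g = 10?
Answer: -6615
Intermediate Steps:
P(y) = -10 (P(y) = -1*10 = -10)
((X + 11*3) + P(-16))*(49 - 364) = ((-2 + 11*3) - 10)*(49 - 364) = ((-2 + 33) - 10)*(-315) = (31 - 10)*(-315) = 21*(-315) = -6615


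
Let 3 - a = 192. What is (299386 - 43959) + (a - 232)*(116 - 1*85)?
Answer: 242376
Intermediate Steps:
a = -189 (a = 3 - 1*192 = 3 - 192 = -189)
(299386 - 43959) + (a - 232)*(116 - 1*85) = (299386 - 43959) + (-189 - 232)*(116 - 1*85) = 255427 - 421*(116 - 85) = 255427 - 421*31 = 255427 - 13051 = 242376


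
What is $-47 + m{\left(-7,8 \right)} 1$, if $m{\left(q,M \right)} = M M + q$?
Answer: $10$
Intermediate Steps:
$m{\left(q,M \right)} = q + M^{2}$ ($m{\left(q,M \right)} = M^{2} + q = q + M^{2}$)
$-47 + m{\left(-7,8 \right)} 1 = -47 + \left(-7 + 8^{2}\right) 1 = -47 + \left(-7 + 64\right) 1 = -47 + 57 \cdot 1 = -47 + 57 = 10$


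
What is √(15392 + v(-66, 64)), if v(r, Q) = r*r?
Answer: 2*√4937 ≈ 140.53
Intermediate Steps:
v(r, Q) = r²
√(15392 + v(-66, 64)) = √(15392 + (-66)²) = √(15392 + 4356) = √19748 = 2*√4937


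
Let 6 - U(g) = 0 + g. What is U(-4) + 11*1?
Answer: 21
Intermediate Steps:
U(g) = 6 - g (U(g) = 6 - (0 + g) = 6 - g)
U(-4) + 11*1 = (6 - 1*(-4)) + 11*1 = (6 + 4) + 11 = 10 + 11 = 21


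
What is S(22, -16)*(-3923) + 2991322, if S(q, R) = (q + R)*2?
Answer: 2944246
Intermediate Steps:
S(q, R) = 2*R + 2*q (S(q, R) = (R + q)*2 = 2*R + 2*q)
S(22, -16)*(-3923) + 2991322 = (2*(-16) + 2*22)*(-3923) + 2991322 = (-32 + 44)*(-3923) + 2991322 = 12*(-3923) + 2991322 = -47076 + 2991322 = 2944246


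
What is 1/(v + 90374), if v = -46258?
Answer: 1/44116 ≈ 2.2668e-5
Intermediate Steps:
1/(v + 90374) = 1/(-46258 + 90374) = 1/44116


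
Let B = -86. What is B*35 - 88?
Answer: -3098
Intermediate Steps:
B*35 - 88 = -86*35 - 88 = -3010 - 88 = -3098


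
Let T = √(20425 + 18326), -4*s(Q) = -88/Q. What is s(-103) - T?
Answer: -22/103 - √38751 ≈ -197.07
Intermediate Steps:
s(Q) = 22/Q (s(Q) = -(-22)/Q = 22/Q)
T = √38751 ≈ 196.85
s(-103) - T = 22/(-103) - √38751 = 22*(-1/103) - √38751 = -22/103 - √38751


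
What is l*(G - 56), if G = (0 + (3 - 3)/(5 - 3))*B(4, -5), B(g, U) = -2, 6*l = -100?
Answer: 2800/3 ≈ 933.33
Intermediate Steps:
l = -50/3 (l = (⅙)*(-100) = -50/3 ≈ -16.667)
G = 0 (G = (0 + (3 - 3)/(5 - 3))*(-2) = (0 + 0/2)*(-2) = (0 + 0*(½))*(-2) = (0 + 0)*(-2) = 0*(-2) = 0)
l*(G - 56) = -50*(0 - 56)/3 = -50/3*(-56) = 2800/3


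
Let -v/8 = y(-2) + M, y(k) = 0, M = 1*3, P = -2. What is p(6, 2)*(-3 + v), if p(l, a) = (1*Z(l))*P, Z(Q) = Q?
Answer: 324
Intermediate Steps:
p(l, a) = -2*l (p(l, a) = (1*l)*(-2) = l*(-2) = -2*l)
M = 3
v = -24 (v = -8*(0 + 3) = -8*3 = -24)
p(6, 2)*(-3 + v) = (-2*6)*(-3 - 24) = -12*(-27) = 324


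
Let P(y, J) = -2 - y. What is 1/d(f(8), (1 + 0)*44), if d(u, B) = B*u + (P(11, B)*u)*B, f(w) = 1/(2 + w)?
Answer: -5/264 ≈ -0.018939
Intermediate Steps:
d(u, B) = -12*B*u (d(u, B) = B*u + ((-2 - 1*11)*u)*B = B*u + ((-2 - 11)*u)*B = B*u + (-13*u)*B = B*u - 13*B*u = -12*B*u)
1/d(f(8), (1 + 0)*44) = 1/(-12*(1 + 0)*44/(2 + 8)) = 1/(-12*1*44/10) = 1/(-12*44*⅒) = 1/(-264/5) = -5/264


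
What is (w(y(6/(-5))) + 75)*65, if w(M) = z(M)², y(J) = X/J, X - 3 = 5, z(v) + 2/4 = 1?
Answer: 19565/4 ≈ 4891.3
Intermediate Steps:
z(v) = ½ (z(v) = -½ + 1 = ½)
X = 8 (X = 3 + 5 = 8)
y(J) = 8/J
w(M) = ¼ (w(M) = (½)² = ¼)
(w(y(6/(-5))) + 75)*65 = (¼ + 75)*65 = (301/4)*65 = 19565/4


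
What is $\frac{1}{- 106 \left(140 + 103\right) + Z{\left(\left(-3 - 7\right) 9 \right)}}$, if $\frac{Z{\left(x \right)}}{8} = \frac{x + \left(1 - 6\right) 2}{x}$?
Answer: $- \frac{9}{231742} \approx -3.8836 \cdot 10^{-5}$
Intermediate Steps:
$Z{\left(x \right)} = \frac{8 \left(-10 + x\right)}{x}$ ($Z{\left(x \right)} = 8 \frac{x + \left(1 - 6\right) 2}{x} = 8 \frac{x - 10}{x} = 8 \frac{-10 + x}{x} = \frac{8 \left(-10 + x\right)}{x}$)
$\frac{1}{- 106 \left(140 + 103\right) + Z{\left(\left(-3 - 7\right) 9 \right)}} = \frac{1}{- 106 \left(140 + 103\right) + \left(8 - \frac{80}{\left(-3 - 7\right) 9}\right)} = \frac{1}{\left(-106\right) 243 + \left(8 - \frac{80}{\left(-10\right) 9}\right)} = \frac{1}{-25758 + \left(8 - \frac{80}{-90}\right)} = \frac{1}{-25758 + \left(8 - - \frac{8}{9}\right)} = \frac{1}{-25758 + \left(8 + \frac{8}{9}\right)} = \frac{1}{-25758 + \frac{80}{9}} = \frac{1}{- \frac{231742}{9}} = - \frac{9}{231742}$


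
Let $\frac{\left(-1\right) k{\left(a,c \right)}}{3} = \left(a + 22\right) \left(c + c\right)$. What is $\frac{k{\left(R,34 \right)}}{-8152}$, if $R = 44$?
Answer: $\frac{1683}{1019} \approx 1.6516$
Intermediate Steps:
$k{\left(a,c \right)} = - 6 c \left(22 + a\right)$ ($k{\left(a,c \right)} = - 3 \left(a + 22\right) \left(c + c\right) = - 3 \left(22 + a\right) 2 c = - 3 \cdot 2 c \left(22 + a\right) = - 6 c \left(22 + a\right)$)
$\frac{k{\left(R,34 \right)}}{-8152} = \frac{\left(-6\right) 34 \left(22 + 44\right)}{-8152} = \left(-6\right) 34 \cdot 66 \left(- \frac{1}{8152}\right) = \left(-13464\right) \left(- \frac{1}{8152}\right) = \frac{1683}{1019}$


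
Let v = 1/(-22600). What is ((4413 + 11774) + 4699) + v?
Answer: 472023599/22600 ≈ 20886.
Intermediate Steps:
v = -1/22600 ≈ -4.4248e-5
((4413 + 11774) + 4699) + v = ((4413 + 11774) + 4699) - 1/22600 = (16187 + 4699) - 1/22600 = 20886 - 1/22600 = 472023599/22600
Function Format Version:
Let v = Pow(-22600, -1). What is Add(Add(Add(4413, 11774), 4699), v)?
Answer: Rational(472023599, 22600) ≈ 20886.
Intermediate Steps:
v = Rational(-1, 22600) ≈ -4.4248e-5
Add(Add(Add(4413, 11774), 4699), v) = Add(Add(Add(4413, 11774), 4699), Rational(-1, 22600)) = Add(Add(16187, 4699), Rational(-1, 22600)) = Add(20886, Rational(-1, 22600)) = Rational(472023599, 22600)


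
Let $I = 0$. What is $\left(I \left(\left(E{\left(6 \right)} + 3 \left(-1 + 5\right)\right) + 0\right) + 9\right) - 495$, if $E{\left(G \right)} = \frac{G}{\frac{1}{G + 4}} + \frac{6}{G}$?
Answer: $-486$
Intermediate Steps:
$E{\left(G \right)} = \frac{6}{G} + G \left(4 + G\right)$ ($E{\left(G \right)} = \frac{G}{\frac{1}{4 + G}} + \frac{6}{G} = G \left(4 + G\right) + \frac{6}{G} = \frac{6}{G} + G \left(4 + G\right)$)
$\left(I \left(\left(E{\left(6 \right)} + 3 \left(-1 + 5\right)\right) + 0\right) + 9\right) - 495 = \left(0 \left(\left(\frac{6 + 6^{2} \left(4 + 6\right)}{6} + 3 \left(-1 + 5\right)\right) + 0\right) + 9\right) - 495 = \left(0 \left(\left(\frac{6 + 36 \cdot 10}{6} + 3 \cdot 4\right) + 0\right) + 9\right) - 495 = \left(0 \left(\left(\frac{6 + 360}{6} + 12\right) + 0\right) + 9\right) - 495 = \left(0 \left(\left(\frac{1}{6} \cdot 366 + 12\right) + 0\right) + 9\right) - 495 = \left(0 \left(\left(61 + 12\right) + 0\right) + 9\right) - 495 = \left(0 \left(73 + 0\right) + 9\right) - 495 = \left(0 \cdot 73 + 9\right) - 495 = \left(0 + 9\right) - 495 = 9 - 495 = -486$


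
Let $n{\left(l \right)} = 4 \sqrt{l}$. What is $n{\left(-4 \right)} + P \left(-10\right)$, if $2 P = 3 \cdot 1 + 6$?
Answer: $-45 + 8 i \approx -45.0 + 8.0 i$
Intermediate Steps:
$P = \frac{9}{2}$ ($P = \frac{3 \cdot 1 + 6}{2} = \frac{3 + 6}{2} = \frac{1}{2} \cdot 9 = \frac{9}{2} \approx 4.5$)
$n{\left(-4 \right)} + P \left(-10\right) = 4 \sqrt{-4} + \frac{9}{2} \left(-10\right) = 4 \cdot 2 i - 45 = 8 i - 45 = -45 + 8 i$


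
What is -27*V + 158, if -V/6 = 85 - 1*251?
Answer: -26734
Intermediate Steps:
V = 996 (V = -6*(85 - 1*251) = -6*(85 - 251) = -6*(-166) = 996)
-27*V + 158 = -27*996 + 158 = -26892 + 158 = -26734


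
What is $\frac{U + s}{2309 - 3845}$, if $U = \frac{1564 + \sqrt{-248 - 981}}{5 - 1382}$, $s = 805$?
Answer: $- \frac{65113}{124416} + \frac{i \sqrt{1229}}{2115072} \approx -0.52335 + 1.6575 \cdot 10^{-5} i$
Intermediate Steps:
$U = - \frac{92}{81} - \frac{i \sqrt{1229}}{1377}$ ($U = \frac{1564 + \sqrt{-1229}}{-1377} = \left(1564 + i \sqrt{1229}\right) \left(- \frac{1}{1377}\right) = - \frac{92}{81} - \frac{i \sqrt{1229}}{1377} \approx -1.1358 - 0.025459 i$)
$\frac{U + s}{2309 - 3845} = \frac{\left(- \frac{92}{81} - \frac{i \sqrt{1229}}{1377}\right) + 805}{2309 - 3845} = \frac{\frac{65113}{81} - \frac{i \sqrt{1229}}{1377}}{-1536} = \left(\frac{65113}{81} - \frac{i \sqrt{1229}}{1377}\right) \left(- \frac{1}{1536}\right) = - \frac{65113}{124416} + \frac{i \sqrt{1229}}{2115072}$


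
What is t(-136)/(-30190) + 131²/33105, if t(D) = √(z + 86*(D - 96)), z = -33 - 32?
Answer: 17161/33105 - I*√20017/30190 ≈ 0.51838 - 0.0046864*I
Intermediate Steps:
z = -65
t(D) = √(-8321 + 86*D) (t(D) = √(-65 + 86*(D - 96)) = √(-65 + 86*(-96 + D)) = √(-65 + (-8256 + 86*D)) = √(-8321 + 86*D))
t(-136)/(-30190) + 131²/33105 = √(-8321 + 86*(-136))/(-30190) + 131²/33105 = √(-8321 - 11696)*(-1/30190) + 17161*(1/33105) = √(-20017)*(-1/30190) + 17161/33105 = (I*√20017)*(-1/30190) + 17161/33105 = -I*√20017/30190 + 17161/33105 = 17161/33105 - I*√20017/30190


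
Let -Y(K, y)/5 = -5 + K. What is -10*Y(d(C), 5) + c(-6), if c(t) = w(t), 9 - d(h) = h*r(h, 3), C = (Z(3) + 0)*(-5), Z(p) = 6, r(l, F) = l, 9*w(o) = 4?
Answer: -403196/9 ≈ -44800.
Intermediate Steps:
w(o) = 4/9 (w(o) = (⅑)*4 = 4/9)
C = -30 (C = (6 + 0)*(-5) = 6*(-5) = -30)
d(h) = 9 - h² (d(h) = 9 - h*h = 9 - h²)
c(t) = 4/9
Y(K, y) = 25 - 5*K (Y(K, y) = -5*(-5 + K) = 25 - 5*K)
-10*Y(d(C), 5) + c(-6) = -10*(25 - 5*(9 - 1*(-30)²)) + 4/9 = -10*(25 - 5*(9 - 1*900)) + 4/9 = -10*(25 - 5*(9 - 900)) + 4/9 = -10*(25 - 5*(-891)) + 4/9 = -10*(25 + 4455) + 4/9 = -10*4480 + 4/9 = -44800 + 4/9 = -403196/9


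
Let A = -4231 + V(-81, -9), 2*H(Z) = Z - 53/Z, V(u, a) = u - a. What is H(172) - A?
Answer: 1509763/344 ≈ 4388.8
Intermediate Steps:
H(Z) = Z/2 - 53/(2*Z) (H(Z) = (Z - 53/Z)/2 = Z/2 - 53/(2*Z))
A = -4303 (A = -4231 + (-81 - 1*(-9)) = -4231 + (-81 + 9) = -4231 - 72 = -4303)
H(172) - A = (½)*(-53 + 172²)/172 - 1*(-4303) = (½)*(1/172)*(-53 + 29584) + 4303 = (½)*(1/172)*29531 + 4303 = 29531/344 + 4303 = 1509763/344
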